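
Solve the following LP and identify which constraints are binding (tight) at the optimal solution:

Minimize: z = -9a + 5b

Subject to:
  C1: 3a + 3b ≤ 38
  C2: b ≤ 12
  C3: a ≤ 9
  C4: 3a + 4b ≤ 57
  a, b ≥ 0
Optimal: a = 9, b = 0
Slack at optimum:
  C1: slack = 11
  C2: slack = 12
  C3: slack = 0 (binding)
  C4: slack = 30
  a ≥ 0: a = 9
  b ≥ 0: b = 0 (binding)
Binding constraints: C3, b ≥ 0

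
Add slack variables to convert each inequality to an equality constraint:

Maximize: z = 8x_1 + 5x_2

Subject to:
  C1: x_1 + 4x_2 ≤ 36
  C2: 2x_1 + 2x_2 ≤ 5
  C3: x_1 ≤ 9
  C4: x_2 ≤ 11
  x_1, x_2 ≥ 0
max z = 8x_1 + 5x_2

s.t.
  x_1 + 4x_2 + s1 = 36
  2x_1 + 2x_2 + s2 = 5
  x_1 + s3 = 9
  x_2 + s4 = 11
  x_1, x_2, s1, s2, s3, s4 ≥ 0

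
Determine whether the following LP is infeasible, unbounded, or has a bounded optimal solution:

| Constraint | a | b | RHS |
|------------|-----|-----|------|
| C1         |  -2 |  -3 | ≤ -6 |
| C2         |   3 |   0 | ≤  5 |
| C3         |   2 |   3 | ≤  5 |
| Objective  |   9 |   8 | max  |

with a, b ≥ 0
C3 requires 2a + 3b ≤ 5, while C1 (-2a - 3b ≤ -6) is equivalent to 2a + 3b ≥ 6. Together they would need 6 ≤ 2a + 3b ≤ 5, which is impossible since 6 > 5. No point satisfies all constraints.

Infeasible: no point satisfies all constraints simultaneously.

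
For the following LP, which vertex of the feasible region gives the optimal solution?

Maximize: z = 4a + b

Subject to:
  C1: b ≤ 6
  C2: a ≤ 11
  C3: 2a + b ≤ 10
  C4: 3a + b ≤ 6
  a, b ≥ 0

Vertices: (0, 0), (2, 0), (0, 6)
Evaluating z = 4a + b at each vertex:
  (0, 0): z = 0
  (2, 0): z = 8
  (0, 6): z = 6

The largest value is z = 8, attained at (2, 0).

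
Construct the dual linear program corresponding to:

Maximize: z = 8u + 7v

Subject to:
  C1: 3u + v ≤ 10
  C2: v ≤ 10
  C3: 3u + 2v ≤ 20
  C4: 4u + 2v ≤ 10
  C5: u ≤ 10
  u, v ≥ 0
Minimize: z = 10y1 + 10y2 + 20y3 + 10y4 + 10y5

Subject to:
  C1: -3y1 - 3y3 - 4y4 - y5 ≤ -8
  C2: -y1 - y2 - 2y3 - 2y4 ≤ -7
  y1, y2, y3, y4, y5 ≥ 0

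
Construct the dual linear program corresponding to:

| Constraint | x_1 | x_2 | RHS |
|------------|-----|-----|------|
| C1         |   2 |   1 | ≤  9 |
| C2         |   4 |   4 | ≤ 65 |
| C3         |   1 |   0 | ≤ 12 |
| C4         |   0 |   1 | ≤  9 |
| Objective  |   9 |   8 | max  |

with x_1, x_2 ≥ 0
Minimize: z = 9y1 + 65y2 + 12y3 + 9y4

Subject to:
  C1: -2y1 - 4y2 - y3 ≤ -9
  C2: -y1 - 4y2 - y4 ≤ -8
  y1, y2, y3, y4 ≥ 0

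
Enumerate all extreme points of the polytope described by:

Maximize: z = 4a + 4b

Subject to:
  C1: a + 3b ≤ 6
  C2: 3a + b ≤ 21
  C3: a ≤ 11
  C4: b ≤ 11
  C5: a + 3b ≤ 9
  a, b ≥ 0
Each vertex is the intersection of two constraint boundaries that also satisfies all remaining constraints:
  a = 0 and b = 0 → (0, 0)
  a + 3b = 6 and b = 0 → (6, 0)
  a + 3b = 6 and a = 0 → (0, 2)

Vertices: (0, 0), (6, 0), (0, 2)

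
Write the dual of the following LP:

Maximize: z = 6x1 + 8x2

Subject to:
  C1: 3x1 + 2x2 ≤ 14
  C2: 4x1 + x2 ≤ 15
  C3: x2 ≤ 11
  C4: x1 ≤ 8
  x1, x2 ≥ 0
Minimize: z = 14y1 + 15y2 + 11y3 + 8y4

Subject to:
  C1: -3y1 - 4y2 - y4 ≤ -6
  C2: -2y1 - y2 - y3 ≤ -8
  y1, y2, y3, y4 ≥ 0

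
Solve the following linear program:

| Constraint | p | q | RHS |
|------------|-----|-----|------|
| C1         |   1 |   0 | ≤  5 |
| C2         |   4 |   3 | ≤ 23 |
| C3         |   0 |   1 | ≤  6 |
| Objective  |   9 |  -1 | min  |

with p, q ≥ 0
Each vertex is the intersection of two constraint boundaries that also satisfies all remaining constraints:
  p = 0 and q = 0 → (0, 0)
  p = 5 and q = 0 → (5, 0)
  p = 5 and 4p + 3q = 23 → (5, 1)
  4p + 3q = 23 and q = 6 → (1.25, 6)
  q = 6 and p = 0 → (0, 6)

Evaluating z = 9p - q at each vertex:
  (0, 0): z = 0
  (5, 0): z = 45
  (5, 1): z = 44
  (1.25, 6): z = 5.25
  (0, 6): z = -6

The minimum is at (0, 6) with z = -6.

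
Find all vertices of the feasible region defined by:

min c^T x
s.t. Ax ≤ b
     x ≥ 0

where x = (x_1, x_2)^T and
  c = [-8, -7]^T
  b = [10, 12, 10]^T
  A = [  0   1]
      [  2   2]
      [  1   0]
Each vertex is the intersection of two constraint boundaries that also satisfies all remaining constraints:
  x_1 = 0 and x_2 = 0 → (0, 0)
  2x_1 + 2x_2 = 12 and x_2 = 0 → (6, 0)
  2x_1 + 2x_2 = 12 and x_1 = 0 → (0, 6)

Vertices: (0, 0), (6, 0), (0, 6)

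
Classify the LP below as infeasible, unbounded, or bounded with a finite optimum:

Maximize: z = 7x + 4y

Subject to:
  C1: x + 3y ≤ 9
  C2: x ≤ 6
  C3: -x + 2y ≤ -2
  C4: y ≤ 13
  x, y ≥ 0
The point (6, 1) satisfies every constraint, so the LP is feasible; the constraints give x ≤ 6 and y ≤ 13, which with x, y ≥ 0 keep the feasible region inside a bounded box. A feasible, bounded LP attains a finite optimum at a vertex.

Evaluating z = 7x + 4y at each vertex:
  (2, 0): z = 14
  (6, 0): z = 42
  (6, 1): z = 46
  (4.8, 1.4): z = 39.2

Feasible with finite optimum z* = 46 at (6, 1).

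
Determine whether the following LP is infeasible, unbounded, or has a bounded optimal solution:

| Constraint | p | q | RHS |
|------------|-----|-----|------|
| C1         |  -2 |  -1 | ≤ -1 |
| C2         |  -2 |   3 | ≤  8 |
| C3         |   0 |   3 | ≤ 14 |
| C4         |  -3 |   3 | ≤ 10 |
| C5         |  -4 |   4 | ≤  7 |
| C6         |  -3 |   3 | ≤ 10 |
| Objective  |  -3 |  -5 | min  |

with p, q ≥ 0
Feasible point: (0, 1) satisfies every constraint, so the LP is feasible.
Direction d = (1, 0): for each constraint row a, a·d ≤ 0 —
  (-2)(1) + (-1)(0) = -2 ≤ 0
  (-2)(1) + (3)(0) = -2 ≤ 0
  (0)(1) + (3)(0) = 0 ≤ 0
  (-3)(1) + (3)(0) = -3 ≤ 0
  (-4)(1) + (4)(0) = -4 ≤ 0
  (-3)(1) + (3)(0) = -3 ≤ 0
and d ≥ 0, so (0, 1) + t·d stays feasible for every t ≥ 0. Along this ray z = -3p - 5q changes by -3 per unit t, so z → −∞.

Unbounded — the objective can decrease without bound over the feasible region.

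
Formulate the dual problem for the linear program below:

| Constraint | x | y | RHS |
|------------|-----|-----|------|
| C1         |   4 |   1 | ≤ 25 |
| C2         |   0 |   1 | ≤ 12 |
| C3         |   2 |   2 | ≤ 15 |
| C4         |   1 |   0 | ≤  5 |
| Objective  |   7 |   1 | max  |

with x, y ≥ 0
Minimize: z = 25y1 + 12y2 + 15y3 + 5y4

Subject to:
  C1: -4y1 - 2y3 - y4 ≤ -7
  C2: -y1 - y2 - 2y3 ≤ -1
  y1, y2, y3, y4 ≥ 0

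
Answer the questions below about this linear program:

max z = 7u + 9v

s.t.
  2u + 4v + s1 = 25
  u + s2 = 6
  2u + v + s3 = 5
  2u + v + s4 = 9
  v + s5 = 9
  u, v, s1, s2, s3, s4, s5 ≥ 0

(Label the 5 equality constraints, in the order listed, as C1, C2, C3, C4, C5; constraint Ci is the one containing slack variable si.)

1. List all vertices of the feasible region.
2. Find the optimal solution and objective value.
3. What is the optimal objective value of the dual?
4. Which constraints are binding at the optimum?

1. (0, 0), (2.5, 0), (0, 5)
2. u = 0, v = 5, z = 45
3. 45 (by strong duality, equal to the primal optimum)
4. C3, u ≥ 0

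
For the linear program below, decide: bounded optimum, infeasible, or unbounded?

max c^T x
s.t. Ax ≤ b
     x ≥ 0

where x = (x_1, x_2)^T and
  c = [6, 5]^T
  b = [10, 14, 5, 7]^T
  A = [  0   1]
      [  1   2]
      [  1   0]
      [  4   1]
The point (0, 7) satisfies every constraint, so the LP is feasible; the constraints give x_1 ≤ 5 and x_2 ≤ 10, which with x_1, x_2 ≥ 0 keep the feasible region inside a bounded box. A feasible, bounded LP attains a finite optimum at a vertex.

Bounded optimum: z* = 35 at (0, 7).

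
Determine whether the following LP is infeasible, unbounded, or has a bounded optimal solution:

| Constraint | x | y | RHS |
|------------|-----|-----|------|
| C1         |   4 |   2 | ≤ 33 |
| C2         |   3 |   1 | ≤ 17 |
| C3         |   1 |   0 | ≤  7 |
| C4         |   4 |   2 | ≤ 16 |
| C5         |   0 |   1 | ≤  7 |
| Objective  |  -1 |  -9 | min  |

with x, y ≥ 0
The point (0.5, 7) satisfies every constraint, so the LP is feasible; the constraints give x ≤ 7 and y ≤ 7, which with x, y ≥ 0 keep the feasible region inside a bounded box. A feasible, bounded LP attains a finite optimum at a vertex.

Evaluating z = -x - 9y at each vertex:
  (0, 0): z = 0
  (4, 0): z = -4
  (0.5, 7): z = -63.5
  (0, 7): z = -63

The LP has an optimal solution: (0.5, 7) with z = -63.5.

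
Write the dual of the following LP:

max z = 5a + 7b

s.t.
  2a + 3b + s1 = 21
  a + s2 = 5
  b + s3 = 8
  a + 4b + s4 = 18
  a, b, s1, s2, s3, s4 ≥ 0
Minimize: z = 21y1 + 5y2 + 8y3 + 18y4

Subject to:
  C1: -2y1 - y2 - y4 ≤ -5
  C2: -3y1 - y3 - 4y4 ≤ -7
  y1, y2, y3, y4 ≥ 0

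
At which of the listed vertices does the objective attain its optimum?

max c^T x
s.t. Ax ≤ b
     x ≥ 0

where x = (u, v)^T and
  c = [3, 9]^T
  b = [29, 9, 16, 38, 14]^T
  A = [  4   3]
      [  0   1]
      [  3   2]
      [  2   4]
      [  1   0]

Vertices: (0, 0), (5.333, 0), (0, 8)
(0, 8) with z = 72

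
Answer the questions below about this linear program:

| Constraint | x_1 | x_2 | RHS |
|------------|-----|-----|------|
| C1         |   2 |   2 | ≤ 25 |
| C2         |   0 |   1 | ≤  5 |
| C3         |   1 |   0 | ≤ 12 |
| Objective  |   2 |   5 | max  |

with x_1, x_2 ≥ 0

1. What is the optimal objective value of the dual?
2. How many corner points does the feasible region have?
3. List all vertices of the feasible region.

1. 40 (by strong duality, equal to the primal optimum)
2. 5
3. (0, 0), (12, 0), (12, 0.5), (7.5, 5), (0, 5)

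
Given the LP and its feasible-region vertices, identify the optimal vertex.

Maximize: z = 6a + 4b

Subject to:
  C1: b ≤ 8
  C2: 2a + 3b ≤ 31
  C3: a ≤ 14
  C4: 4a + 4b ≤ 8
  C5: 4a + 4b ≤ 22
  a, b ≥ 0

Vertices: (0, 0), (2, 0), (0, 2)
Evaluating z = 6a + 4b at each vertex:
  (0, 0): z = 0
  (2, 0): z = 12
  (0, 2): z = 8

The largest value is z = 12, attained at (2, 0).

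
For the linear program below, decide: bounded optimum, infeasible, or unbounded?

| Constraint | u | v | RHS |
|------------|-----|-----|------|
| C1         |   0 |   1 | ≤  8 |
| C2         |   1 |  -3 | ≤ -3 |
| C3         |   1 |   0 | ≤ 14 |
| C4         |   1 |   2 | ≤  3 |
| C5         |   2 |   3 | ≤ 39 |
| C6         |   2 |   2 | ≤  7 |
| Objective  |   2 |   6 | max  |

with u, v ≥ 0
The point (0, 1.5) satisfies every constraint, so the LP is feasible; the constraints give u ≤ 14 and v ≤ 8, which with u, v ≥ 0 keep the feasible region inside a bounded box. A feasible, bounded LP attains a finite optimum at a vertex.

Evaluating z = 2u + 6v at each vertex:
  (0, 1): z = 6
  (0.6, 1.2): z = 8.4
  (0, 1.5): z = 9

Bounded optimum: z* = 9 at (0, 1.5).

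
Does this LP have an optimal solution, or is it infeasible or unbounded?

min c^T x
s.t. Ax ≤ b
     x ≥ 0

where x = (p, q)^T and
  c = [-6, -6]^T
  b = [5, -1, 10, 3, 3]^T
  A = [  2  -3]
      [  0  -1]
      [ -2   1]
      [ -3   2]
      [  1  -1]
Feasible point: (0, 1) satisfies every constraint, so the LP is feasible.
Direction d = (1, 1): for each constraint row a, a·d ≤ 0 —
  (2)(1) + (-3)(1) = -1 ≤ 0
  (0)(1) + (-1)(1) = -1 ≤ 0
  (-2)(1) + (1)(1) = -1 ≤ 0
  (-3)(1) + (2)(1) = -1 ≤ 0
  (1)(1) + (-1)(1) = 0 ≤ 0
and d ≥ 0, so (0, 1) + t·d stays feasible for every t ≥ 0. Along this ray z = -6p - 6q changes by -12 per unit t, so z → −∞.

Unbounded: there is a feasible ray along which z → −∞.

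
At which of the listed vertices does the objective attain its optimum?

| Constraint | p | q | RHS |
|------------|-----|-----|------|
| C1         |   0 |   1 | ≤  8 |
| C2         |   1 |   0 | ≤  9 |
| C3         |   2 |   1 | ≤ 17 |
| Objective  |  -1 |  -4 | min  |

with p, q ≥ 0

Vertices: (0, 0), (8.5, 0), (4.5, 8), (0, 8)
Evaluating z = -p - 4q at each vertex:
  (0, 0): z = 0
  (8.5, 0): z = -8.5
  (4.5, 8): z = -36.5
  (0, 8): z = -32

The smallest value is z = -36.5, attained at (4.5, 8).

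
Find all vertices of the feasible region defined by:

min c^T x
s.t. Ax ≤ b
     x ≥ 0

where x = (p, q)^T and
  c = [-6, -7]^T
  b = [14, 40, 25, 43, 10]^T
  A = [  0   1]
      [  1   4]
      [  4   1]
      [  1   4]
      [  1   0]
Each vertex is the intersection of two constraint boundaries that also satisfies all remaining constraints:
  p = 0 and q = 0 → (0, 0)
  4p + q = 25 and q = 0 → (6.25, 0)
  p + 4q = 40 and 4p + q = 25 → (4, 9)
  p + 4q = 40 and p = 0 → (0, 10)

Vertices: (0, 0), (6.25, 0), (4, 9), (0, 10)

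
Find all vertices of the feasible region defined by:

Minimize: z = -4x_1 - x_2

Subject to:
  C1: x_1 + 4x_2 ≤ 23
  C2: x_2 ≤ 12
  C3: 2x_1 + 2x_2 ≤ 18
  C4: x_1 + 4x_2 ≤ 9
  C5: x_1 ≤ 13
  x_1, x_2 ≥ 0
Each vertex is the intersection of two constraint boundaries that also satisfies all remaining constraints:
  x_1 = 0 and x_2 = 0 → (0, 0)
  2x_1 + 2x_2 = 18 and x_1 + 4x_2 = 9 → (9, 0)
  x_1 + 4x_2 = 9 and x_1 = 0 → (0, 2.25)

Vertices: (0, 0), (9, 0), (0, 2.25)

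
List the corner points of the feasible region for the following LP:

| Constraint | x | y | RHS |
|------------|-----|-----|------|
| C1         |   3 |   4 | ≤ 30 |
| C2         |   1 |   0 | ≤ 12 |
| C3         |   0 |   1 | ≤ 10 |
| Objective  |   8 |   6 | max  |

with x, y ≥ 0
Each vertex is the intersection of two constraint boundaries that also satisfies all remaining constraints:
  x = 0 and y = 0 → (0, 0)
  3x + 4y = 30 and y = 0 → (10, 0)
  3x + 4y = 30 and x = 0 → (0, 7.5)

Vertices: (0, 0), (10, 0), (0, 7.5)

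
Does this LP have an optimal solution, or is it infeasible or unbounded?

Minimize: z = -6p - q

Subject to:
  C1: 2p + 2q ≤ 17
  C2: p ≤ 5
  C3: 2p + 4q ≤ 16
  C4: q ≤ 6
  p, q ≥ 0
The point (5, 1.5) satisfies every constraint, so the LP is feasible; the constraints give p ≤ 5 and q ≤ 6, which with p, q ≥ 0 keep the feasible region inside a bounded box. A feasible, bounded LP attains a finite optimum at a vertex.

Evaluating z = -6p - q at each vertex:
  (0, 0): z = 0
  (5, 0): z = -30
  (5, 1.5): z = -31.5
  (0, 4): z = -4

Bounded optimum: z* = -31.5 at (5, 1.5).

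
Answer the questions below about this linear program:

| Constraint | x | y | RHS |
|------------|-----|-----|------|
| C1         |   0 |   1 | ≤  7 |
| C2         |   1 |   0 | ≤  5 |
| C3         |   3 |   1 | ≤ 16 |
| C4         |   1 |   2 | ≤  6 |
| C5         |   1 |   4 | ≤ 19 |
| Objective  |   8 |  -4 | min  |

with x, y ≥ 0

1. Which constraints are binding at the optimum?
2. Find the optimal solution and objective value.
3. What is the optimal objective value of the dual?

1. C4, x ≥ 0
2. x = 0, y = 3, z = -12
3. -12 (by strong duality, equal to the primal optimum)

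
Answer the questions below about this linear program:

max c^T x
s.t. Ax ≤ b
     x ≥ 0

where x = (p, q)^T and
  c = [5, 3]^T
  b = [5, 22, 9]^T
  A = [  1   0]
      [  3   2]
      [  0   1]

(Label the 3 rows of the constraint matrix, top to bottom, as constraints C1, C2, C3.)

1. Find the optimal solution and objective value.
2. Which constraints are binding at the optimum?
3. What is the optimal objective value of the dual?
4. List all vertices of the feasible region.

1. p = 5, q = 3.5, z = 35.5
2. C1, C2
3. 35.5 (by strong duality, equal to the primal optimum)
4. (0, 0), (5, 0), (5, 3.5), (1.333, 9), (0, 9)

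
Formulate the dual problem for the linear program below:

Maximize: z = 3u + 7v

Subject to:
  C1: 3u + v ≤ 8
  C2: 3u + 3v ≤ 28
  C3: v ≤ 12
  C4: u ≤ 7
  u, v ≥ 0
Minimize: z = 8y1 + 28y2 + 12y3 + 7y4

Subject to:
  C1: -3y1 - 3y2 - y4 ≤ -3
  C2: -y1 - 3y2 - y3 ≤ -7
  y1, y2, y3, y4 ≥ 0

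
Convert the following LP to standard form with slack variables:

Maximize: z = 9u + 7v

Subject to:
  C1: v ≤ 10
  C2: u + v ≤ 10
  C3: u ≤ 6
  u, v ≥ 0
max z = 9u + 7v

s.t.
  v + s1 = 10
  u + v + s2 = 10
  u + s3 = 6
  u, v, s1, s2, s3 ≥ 0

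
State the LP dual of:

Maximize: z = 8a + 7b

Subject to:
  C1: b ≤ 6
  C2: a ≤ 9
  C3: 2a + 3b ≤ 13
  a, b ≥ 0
Minimize: z = 6y1 + 9y2 + 13y3

Subject to:
  C1: -y2 - 2y3 ≤ -8
  C2: -y1 - 3y3 ≤ -7
  y1, y2, y3 ≥ 0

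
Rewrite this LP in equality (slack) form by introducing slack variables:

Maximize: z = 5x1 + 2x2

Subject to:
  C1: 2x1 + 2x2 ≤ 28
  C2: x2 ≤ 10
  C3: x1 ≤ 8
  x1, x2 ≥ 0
max z = 5x1 + 2x2

s.t.
  2x1 + 2x2 + s1 = 28
  x2 + s2 = 10
  x1 + s3 = 8
  x1, x2, s1, s2, s3 ≥ 0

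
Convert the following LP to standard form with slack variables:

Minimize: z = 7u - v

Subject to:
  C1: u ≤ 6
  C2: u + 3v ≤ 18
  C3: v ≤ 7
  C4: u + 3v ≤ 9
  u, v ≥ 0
min z = 7u - v

s.t.
  u + s1 = 6
  u + 3v + s2 = 18
  v + s3 = 7
  u + 3v + s4 = 9
  u, v, s1, s2, s3, s4 ≥ 0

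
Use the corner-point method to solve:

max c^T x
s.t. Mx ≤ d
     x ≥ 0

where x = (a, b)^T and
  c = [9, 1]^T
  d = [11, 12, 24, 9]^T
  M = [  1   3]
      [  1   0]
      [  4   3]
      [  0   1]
a = 6, b = 0, z = 54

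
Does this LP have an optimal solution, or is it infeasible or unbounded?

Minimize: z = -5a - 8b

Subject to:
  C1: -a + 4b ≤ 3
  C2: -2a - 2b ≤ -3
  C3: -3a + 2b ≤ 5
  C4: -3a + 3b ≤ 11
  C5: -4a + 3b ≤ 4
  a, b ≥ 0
Feasible point: (1, 1) satisfies every constraint, so the LP is feasible.
Direction d = (1, 0): for each constraint row a, a·d ≤ 0 —
  (-1)(1) + (4)(0) = -1 ≤ 0
  (-2)(1) + (-2)(0) = -2 ≤ 0
  (-3)(1) + (2)(0) = -3 ≤ 0
  (-3)(1) + (3)(0) = -3 ≤ 0
  (-4)(1) + (3)(0) = -4 ≤ 0
and d ≥ 0, so (1, 1) + t·d stays feasible for every t ≥ 0. Along this ray z = -5a - 8b changes by -5 per unit t, so z → −∞.

Unbounded: there is a feasible ray along which z → −∞.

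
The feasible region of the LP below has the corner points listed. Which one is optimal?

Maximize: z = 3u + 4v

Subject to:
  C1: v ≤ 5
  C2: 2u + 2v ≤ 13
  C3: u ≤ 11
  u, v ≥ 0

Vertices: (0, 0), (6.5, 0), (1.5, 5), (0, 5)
Evaluating z = 3u + 4v at each vertex:
  (0, 0): z = 0
  (6.5, 0): z = 19.5
  (1.5, 5): z = 24.5
  (0, 5): z = 20

The largest value is z = 24.5, attained at (1.5, 5).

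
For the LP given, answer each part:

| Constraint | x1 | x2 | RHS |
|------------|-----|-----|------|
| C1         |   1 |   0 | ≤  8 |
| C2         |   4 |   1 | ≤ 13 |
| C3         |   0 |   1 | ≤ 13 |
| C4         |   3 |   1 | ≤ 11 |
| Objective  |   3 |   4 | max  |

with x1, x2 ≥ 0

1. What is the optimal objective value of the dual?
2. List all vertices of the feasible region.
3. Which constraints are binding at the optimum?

1. 44 (by strong duality, equal to the primal optimum)
2. (0, 0), (3.25, 0), (2, 5), (0, 11)
3. C4, x1 ≥ 0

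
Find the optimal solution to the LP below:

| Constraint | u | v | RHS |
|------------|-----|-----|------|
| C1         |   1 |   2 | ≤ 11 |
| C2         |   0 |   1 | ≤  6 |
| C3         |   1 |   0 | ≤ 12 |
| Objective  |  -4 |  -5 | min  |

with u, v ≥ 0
Each vertex is the intersection of two constraint boundaries that also satisfies all remaining constraints:
  u = 0 and v = 0 → (0, 0)
  u + 2v = 11 and v = 0 → (11, 0)
  u + 2v = 11 and u = 0 → (0, 5.5)

Evaluating z = -4u - 5v at each vertex:
  (0, 0): z = 0
  (11, 0): z = -44
  (0, 5.5): z = -27.5

The minimum is at (11, 0) with z = -44.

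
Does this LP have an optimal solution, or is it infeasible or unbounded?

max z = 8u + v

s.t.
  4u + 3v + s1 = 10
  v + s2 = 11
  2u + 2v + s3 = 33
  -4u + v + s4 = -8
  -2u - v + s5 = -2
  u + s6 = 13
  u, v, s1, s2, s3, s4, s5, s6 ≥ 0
The point (2.5, 0) satisfies every constraint, so the LP is feasible; the constraints give u ≤ 13 and v ≤ 11, which with u, v ≥ 0 keep the feasible region inside a bounded box. A feasible, bounded LP attains a finite optimum at a vertex.

Feasible with finite optimum z* = 20 at (2.5, 0).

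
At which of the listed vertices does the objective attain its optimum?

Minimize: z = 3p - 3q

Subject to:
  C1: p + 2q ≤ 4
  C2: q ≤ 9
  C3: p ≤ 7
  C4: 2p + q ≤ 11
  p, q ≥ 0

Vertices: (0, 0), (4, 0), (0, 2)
Evaluating z = 3p - 3q at each vertex:
  (0, 0): z = 0
  (4, 0): z = 12
  (0, 2): z = -6

The smallest value is z = -6, attained at (0, 2).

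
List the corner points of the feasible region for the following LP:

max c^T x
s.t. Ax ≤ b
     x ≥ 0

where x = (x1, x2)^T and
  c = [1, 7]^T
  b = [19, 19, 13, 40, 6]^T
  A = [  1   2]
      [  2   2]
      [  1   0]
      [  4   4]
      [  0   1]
Each vertex is the intersection of two constraint boundaries that also satisfies all remaining constraints:
  x1 = 0 and x2 = 0 → (0, 0)
  2x1 + 2x2 = 19 and x2 = 0 → (9.5, 0)
  2x1 + 2x2 = 19 and x2 = 6 → (3.5, 6)
  x2 = 6 and x1 = 0 → (0, 6)

Vertices: (0, 0), (9.5, 0), (3.5, 6), (0, 6)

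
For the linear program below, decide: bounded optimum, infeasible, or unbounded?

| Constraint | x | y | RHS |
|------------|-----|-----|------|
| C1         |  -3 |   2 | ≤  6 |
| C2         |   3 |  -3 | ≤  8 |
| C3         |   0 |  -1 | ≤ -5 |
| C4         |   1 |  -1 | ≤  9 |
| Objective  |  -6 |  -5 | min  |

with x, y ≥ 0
Feasible point: (2, 5) satisfies every constraint, so the LP is feasible.
Direction d = (1, 1): for each constraint row a, a·d ≤ 0 —
  (-3)(1) + (2)(1) = -1 ≤ 0
  (3)(1) + (-3)(1) = 0 ≤ 0
  (0)(1) + (-1)(1) = -1 ≤ 0
  (1)(1) + (-1)(1) = 0 ≤ 0
and d ≥ 0, so (2, 5) + t·d stays feasible for every t ≥ 0. Along this ray z = -6x - 5y changes by -11 per unit t, so z → −∞.

The LP is unbounded; z can be made arbitrarily small.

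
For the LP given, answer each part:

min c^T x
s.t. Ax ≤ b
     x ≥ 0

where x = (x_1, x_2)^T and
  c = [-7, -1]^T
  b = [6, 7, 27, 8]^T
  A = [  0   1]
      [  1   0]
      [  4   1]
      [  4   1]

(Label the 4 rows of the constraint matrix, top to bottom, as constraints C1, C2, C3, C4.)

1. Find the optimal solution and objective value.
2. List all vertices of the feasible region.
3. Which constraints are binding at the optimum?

1. x_1 = 2, x_2 = 0, z = -14
2. (0, 0), (2, 0), (0.5, 6), (0, 6)
3. C4, x_2 ≥ 0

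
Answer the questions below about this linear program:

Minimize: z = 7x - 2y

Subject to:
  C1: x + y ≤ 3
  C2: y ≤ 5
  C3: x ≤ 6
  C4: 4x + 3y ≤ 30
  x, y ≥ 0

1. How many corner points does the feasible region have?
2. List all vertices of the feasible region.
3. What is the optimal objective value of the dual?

1. 3
2. (0, 0), (3, 0), (0, 3)
3. -6 (by strong duality, equal to the primal optimum)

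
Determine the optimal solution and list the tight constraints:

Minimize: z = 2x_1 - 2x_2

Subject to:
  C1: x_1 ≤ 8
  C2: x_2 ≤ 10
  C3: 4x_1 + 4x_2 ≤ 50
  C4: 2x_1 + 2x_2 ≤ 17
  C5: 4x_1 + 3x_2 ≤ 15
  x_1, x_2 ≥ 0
Optimal: x_1 = 0, x_2 = 5
Slack at optimum:
  C1: slack = 8
  C2: slack = 5
  C3: slack = 30
  C4: slack = 7
  C5: slack = 0 (binding)
  x_1 ≥ 0: x_1 = 0 (binding)
  x_2 ≥ 0: x_2 = 5
Binding constraints: C5, x_1 ≥ 0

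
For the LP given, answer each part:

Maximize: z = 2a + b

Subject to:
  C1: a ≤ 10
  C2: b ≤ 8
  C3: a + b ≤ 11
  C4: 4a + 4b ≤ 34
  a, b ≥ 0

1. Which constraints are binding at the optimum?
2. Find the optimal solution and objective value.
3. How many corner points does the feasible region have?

1. C4, b ≥ 0
2. a = 8.5, b = 0, z = 17
3. 4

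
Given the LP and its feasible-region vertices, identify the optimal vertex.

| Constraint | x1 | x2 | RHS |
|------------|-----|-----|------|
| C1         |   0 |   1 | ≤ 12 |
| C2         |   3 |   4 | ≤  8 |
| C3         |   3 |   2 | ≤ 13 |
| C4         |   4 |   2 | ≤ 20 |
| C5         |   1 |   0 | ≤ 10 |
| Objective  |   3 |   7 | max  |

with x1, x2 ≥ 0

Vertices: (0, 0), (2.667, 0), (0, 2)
(0, 2) with z = 14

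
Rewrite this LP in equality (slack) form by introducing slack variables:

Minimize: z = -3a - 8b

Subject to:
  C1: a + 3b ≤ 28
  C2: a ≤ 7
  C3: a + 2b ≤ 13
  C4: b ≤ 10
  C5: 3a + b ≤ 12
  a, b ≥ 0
min z = -3a - 8b

s.t.
  a + 3b + s1 = 28
  a + s2 = 7
  a + 2b + s3 = 13
  b + s4 = 10
  3a + b + s5 = 12
  a, b, s1, s2, s3, s4, s5 ≥ 0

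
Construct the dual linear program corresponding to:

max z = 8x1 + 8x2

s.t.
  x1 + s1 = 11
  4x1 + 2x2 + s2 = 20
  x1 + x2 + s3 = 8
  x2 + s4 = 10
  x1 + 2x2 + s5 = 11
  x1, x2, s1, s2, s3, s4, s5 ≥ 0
Minimize: z = 11y1 + 20y2 + 8y3 + 10y4 + 11y5

Subject to:
  C1: -y1 - 4y2 - y3 - y5 ≤ -8
  C2: -2y2 - y3 - y4 - 2y5 ≤ -8
  y1, y2, y3, y4, y5 ≥ 0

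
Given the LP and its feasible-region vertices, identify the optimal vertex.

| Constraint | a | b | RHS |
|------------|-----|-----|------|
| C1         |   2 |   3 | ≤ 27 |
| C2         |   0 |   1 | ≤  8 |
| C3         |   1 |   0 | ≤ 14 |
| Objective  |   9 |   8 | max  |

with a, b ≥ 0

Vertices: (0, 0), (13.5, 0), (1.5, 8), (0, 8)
Evaluating z = 9a + 8b at each vertex:
  (0, 0): z = 0
  (13.5, 0): z = 121.5
  (1.5, 8): z = 77.5
  (0, 8): z = 64

The largest value is z = 121.5, attained at (13.5, 0).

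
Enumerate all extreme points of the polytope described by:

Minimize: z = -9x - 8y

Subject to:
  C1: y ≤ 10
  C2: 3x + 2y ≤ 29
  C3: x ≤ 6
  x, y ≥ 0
Each vertex is the intersection of two constraint boundaries that also satisfies all remaining constraints:
  x = 0 and y = 0 → (0, 0)
  x = 6 and y = 0 → (6, 0)
  3x + 2y = 29 and x = 6 → (6, 5.5)
  y = 10 and 3x + 2y = 29 → (3, 10)
  y = 10 and x = 0 → (0, 10)

Vertices: (0, 0), (6, 0), (6, 5.5), (3, 10), (0, 10)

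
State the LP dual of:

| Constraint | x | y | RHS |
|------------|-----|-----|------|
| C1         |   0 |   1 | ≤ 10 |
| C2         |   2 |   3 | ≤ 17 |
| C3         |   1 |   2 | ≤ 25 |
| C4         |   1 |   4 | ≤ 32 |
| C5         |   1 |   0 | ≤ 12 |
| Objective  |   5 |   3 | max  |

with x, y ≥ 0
Minimize: z = 10y1 + 17y2 + 25y3 + 32y4 + 12y5

Subject to:
  C1: -2y2 - y3 - y4 - y5 ≤ -5
  C2: -y1 - 3y2 - 2y3 - 4y4 ≤ -3
  y1, y2, y3, y4, y5 ≥ 0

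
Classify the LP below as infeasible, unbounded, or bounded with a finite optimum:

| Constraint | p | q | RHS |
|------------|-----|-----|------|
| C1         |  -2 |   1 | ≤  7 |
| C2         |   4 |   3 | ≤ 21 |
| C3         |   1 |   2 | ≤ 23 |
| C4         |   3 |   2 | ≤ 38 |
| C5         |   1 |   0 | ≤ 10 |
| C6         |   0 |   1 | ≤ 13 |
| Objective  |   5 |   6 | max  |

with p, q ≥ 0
The point (0, 7) satisfies every constraint, so the LP is feasible; the constraints give p ≤ 10 and q ≤ 13, which with p, q ≥ 0 keep the feasible region inside a bounded box. A feasible, bounded LP attains a finite optimum at a vertex.

Bounded optimum: z* = 42 at (0, 7).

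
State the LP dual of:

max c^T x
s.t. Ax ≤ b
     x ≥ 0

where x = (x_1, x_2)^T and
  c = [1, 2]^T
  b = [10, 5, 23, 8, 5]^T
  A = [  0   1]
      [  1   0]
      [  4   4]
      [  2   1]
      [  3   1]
Minimize: z = 10y1 + 5y2 + 23y3 + 8y4 + 5y5

Subject to:
  C1: -y2 - 4y3 - 2y4 - 3y5 ≤ -1
  C2: -y1 - 4y3 - y4 - y5 ≤ -2
  y1, y2, y3, y4, y5 ≥ 0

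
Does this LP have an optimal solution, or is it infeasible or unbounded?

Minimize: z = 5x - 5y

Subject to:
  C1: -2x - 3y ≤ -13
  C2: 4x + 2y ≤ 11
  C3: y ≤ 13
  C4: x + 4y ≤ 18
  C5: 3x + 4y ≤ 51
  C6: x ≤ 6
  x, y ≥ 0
The point (0, 4.5) satisfies every constraint, so the LP is feasible; the constraints give x ≤ 6 and y ≤ 13, which with x, y ≥ 0 keep the feasible region inside a bounded box. A feasible, bounded LP attains a finite optimum at a vertex.

Evaluating z = 5x - 5y at each vertex:
  (0.875, 3.75): z = -14.38
  (0.5714, 4.357): z = -18.93
  (0, 4.5): z = -22.5
  (0, 4.333): z = -21.67

The LP has an optimal solution: (0, 4.5) with z = -22.5.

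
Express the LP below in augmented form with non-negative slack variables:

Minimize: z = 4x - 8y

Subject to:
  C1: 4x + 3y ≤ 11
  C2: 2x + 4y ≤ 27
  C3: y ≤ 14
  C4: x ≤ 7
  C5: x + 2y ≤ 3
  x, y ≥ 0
min z = 4x - 8y

s.t.
  4x + 3y + s1 = 11
  2x + 4y + s2 = 27
  y + s3 = 14
  x + s4 = 7
  x + 2y + s5 = 3
  x, y, s1, s2, s3, s4, s5 ≥ 0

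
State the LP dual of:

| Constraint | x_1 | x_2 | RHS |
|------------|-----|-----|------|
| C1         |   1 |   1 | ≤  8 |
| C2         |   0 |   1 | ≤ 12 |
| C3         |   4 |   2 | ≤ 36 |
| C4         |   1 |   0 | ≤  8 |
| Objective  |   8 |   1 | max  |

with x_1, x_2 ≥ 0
Minimize: z = 8y1 + 12y2 + 36y3 + 8y4

Subject to:
  C1: -y1 - 4y3 - y4 ≤ -8
  C2: -y1 - y2 - 2y3 ≤ -1
  y1, y2, y3, y4 ≥ 0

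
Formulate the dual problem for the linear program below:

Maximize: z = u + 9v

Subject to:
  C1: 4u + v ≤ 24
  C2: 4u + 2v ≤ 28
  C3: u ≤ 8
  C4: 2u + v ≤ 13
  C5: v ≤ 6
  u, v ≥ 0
Minimize: z = 24y1 + 28y2 + 8y3 + 13y4 + 6y5

Subject to:
  C1: -4y1 - 4y2 - y3 - 2y4 ≤ -1
  C2: -y1 - 2y2 - y4 - y5 ≤ -9
  y1, y2, y3, y4, y5 ≥ 0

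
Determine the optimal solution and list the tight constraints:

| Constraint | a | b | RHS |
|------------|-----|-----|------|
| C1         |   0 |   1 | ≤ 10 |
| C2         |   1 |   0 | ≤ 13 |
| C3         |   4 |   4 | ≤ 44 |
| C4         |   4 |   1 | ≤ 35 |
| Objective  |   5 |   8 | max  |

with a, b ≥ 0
Optimal: a = 1, b = 10
Slack at optimum:
  C1: slack = 0 (binding)
  C2: slack = 12
  C3: slack = 0 (binding)
  C4: slack = 21
  a ≥ 0: a = 1
  b ≥ 0: b = 10
Binding constraints: C1, C3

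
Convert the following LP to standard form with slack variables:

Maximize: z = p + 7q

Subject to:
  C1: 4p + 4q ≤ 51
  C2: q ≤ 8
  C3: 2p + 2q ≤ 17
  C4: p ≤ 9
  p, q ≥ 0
max z = p + 7q

s.t.
  4p + 4q + s1 = 51
  q + s2 = 8
  2p + 2q + s3 = 17
  p + s4 = 9
  p, q, s1, s2, s3, s4 ≥ 0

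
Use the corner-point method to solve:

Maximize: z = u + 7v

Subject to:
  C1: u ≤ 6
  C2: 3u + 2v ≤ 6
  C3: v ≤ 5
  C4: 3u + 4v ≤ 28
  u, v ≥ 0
Each vertex is the intersection of two constraint boundaries that also satisfies all remaining constraints:
  u = 0 and v = 0 → (0, 0)
  3u + 2v = 6 and v = 0 → (2, 0)
  3u + 2v = 6 and u = 0 → (0, 3)

Evaluating z = u + 7v at each vertex:
  (0, 0): z = 0
  (2, 0): z = 2
  (0, 3): z = 21

The maximum is at (0, 3) with z = 21.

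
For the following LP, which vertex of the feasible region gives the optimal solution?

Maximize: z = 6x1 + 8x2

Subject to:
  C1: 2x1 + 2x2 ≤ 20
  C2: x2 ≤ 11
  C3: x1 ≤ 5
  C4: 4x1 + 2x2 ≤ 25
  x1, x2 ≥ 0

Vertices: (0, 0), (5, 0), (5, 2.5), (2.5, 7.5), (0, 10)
(0, 10) with z = 80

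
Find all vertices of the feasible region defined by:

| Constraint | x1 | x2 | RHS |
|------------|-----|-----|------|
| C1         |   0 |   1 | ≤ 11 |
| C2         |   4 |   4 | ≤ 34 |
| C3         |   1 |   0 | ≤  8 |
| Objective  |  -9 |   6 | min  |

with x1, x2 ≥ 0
Each vertex is the intersection of two constraint boundaries that also satisfies all remaining constraints:
  x1 = 0 and x2 = 0 → (0, 0)
  x1 = 8 and x2 = 0 → (8, 0)
  4x1 + 4x2 = 34 and x1 = 8 → (8, 0.5)
  4x1 + 4x2 = 34 and x1 = 0 → (0, 8.5)

Vertices: (0, 0), (8, 0), (8, 0.5), (0, 8.5)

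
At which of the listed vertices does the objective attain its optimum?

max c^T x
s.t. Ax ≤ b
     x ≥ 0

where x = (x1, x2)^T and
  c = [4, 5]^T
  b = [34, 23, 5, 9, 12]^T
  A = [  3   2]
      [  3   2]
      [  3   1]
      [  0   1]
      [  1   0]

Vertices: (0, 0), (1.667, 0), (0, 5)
Evaluating z = 4x1 + 5x2 at each vertex:
  (0, 0): z = 0
  (1.667, 0): z = 6.667
  (0, 5): z = 25

The largest value is z = 25, attained at (0, 5).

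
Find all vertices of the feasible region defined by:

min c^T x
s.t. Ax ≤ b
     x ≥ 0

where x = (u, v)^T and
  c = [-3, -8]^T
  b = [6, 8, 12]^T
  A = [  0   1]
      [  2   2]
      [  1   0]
Each vertex is the intersection of two constraint boundaries that also satisfies all remaining constraints:
  u = 0 and v = 0 → (0, 0)
  2u + 2v = 8 and v = 0 → (4, 0)
  2u + 2v = 8 and u = 0 → (0, 4)

Vertices: (0, 0), (4, 0), (0, 4)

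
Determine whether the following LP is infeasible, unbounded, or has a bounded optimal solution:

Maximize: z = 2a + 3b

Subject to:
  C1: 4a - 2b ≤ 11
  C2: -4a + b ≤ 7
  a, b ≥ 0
Feasible point: (0, 0) satisfies every constraint, so the LP is feasible.
Direction d = (1, 2): for each constraint row a, a·d ≤ 0 —
  (4)(1) + (-2)(2) = 0 ≤ 0
  (-4)(1) + (1)(2) = -2 ≤ 0
and d ≥ 0, so (0, 0) + t·d stays feasible for every t ≥ 0. Along this ray z = 2a + 3b changes by 8 per unit t, so z → +∞.

The LP is unbounded; z can be made arbitrarily large.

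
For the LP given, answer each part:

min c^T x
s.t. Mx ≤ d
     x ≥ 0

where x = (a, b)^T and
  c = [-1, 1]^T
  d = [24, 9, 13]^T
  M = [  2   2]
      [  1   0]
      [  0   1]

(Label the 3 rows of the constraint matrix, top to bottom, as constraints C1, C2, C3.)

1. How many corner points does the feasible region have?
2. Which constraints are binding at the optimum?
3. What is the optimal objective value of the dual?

1. 4
2. C2, b ≥ 0
3. -9 (by strong duality, equal to the primal optimum)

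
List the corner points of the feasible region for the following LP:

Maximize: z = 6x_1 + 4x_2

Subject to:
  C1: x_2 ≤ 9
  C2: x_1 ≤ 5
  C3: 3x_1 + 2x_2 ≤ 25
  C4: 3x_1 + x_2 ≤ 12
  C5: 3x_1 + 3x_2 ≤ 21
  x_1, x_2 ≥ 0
Each vertex is the intersection of two constraint boundaries that also satisfies all remaining constraints:
  x_1 = 0 and x_2 = 0 → (0, 0)
  3x_1 + x_2 = 12 and x_2 = 0 → (4, 0)
  3x_1 + x_2 = 12 and 3x_1 + 3x_2 = 21 → (2.5, 4.5)
  3x_1 + 3x_2 = 21 and x_1 = 0 → (0, 7)

Vertices: (0, 0), (4, 0), (2.5, 4.5), (0, 7)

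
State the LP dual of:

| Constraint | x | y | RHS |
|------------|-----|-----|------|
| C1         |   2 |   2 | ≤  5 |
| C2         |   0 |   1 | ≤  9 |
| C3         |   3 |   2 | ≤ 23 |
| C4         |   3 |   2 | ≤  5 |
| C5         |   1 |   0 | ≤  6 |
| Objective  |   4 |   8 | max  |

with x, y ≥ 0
Minimize: z = 5y1 + 9y2 + 23y3 + 5y4 + 6y5

Subject to:
  C1: -2y1 - 3y3 - 3y4 - y5 ≤ -4
  C2: -2y1 - y2 - 2y3 - 2y4 ≤ -8
  y1, y2, y3, y4, y5 ≥ 0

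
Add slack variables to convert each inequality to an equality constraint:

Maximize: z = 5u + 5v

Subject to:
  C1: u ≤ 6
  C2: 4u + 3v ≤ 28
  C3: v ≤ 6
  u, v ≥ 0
max z = 5u + 5v

s.t.
  u + s1 = 6
  4u + 3v + s2 = 28
  v + s3 = 6
  u, v, s1, s2, s3 ≥ 0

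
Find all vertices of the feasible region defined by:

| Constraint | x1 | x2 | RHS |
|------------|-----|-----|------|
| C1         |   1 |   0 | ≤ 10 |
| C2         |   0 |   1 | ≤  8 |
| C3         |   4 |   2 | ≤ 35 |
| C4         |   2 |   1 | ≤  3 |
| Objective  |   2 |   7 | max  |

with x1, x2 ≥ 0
Each vertex is the intersection of two constraint boundaries that also satisfies all remaining constraints:
  x1 = 0 and x2 = 0 → (0, 0)
  2x1 + x2 = 3 and x2 = 0 → (1.5, 0)
  2x1 + x2 = 3 and x1 = 0 → (0, 3)

Vertices: (0, 0), (1.5, 0), (0, 3)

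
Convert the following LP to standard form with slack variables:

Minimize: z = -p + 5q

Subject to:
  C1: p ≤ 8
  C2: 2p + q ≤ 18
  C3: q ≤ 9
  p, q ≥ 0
min z = -p + 5q

s.t.
  p + s1 = 8
  2p + q + s2 = 18
  q + s3 = 9
  p, q, s1, s2, s3 ≥ 0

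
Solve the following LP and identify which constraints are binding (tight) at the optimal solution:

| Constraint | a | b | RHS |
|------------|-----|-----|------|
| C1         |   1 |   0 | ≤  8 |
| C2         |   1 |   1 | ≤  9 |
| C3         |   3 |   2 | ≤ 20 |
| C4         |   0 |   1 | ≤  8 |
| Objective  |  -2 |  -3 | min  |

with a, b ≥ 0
Optimal: a = 1, b = 8
Binding: C2, C4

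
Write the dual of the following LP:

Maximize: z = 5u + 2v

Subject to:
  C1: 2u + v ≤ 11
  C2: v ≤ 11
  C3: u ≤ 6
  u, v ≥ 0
Minimize: z = 11y1 + 11y2 + 6y3

Subject to:
  C1: -2y1 - y3 ≤ -5
  C2: -y1 - y2 ≤ -2
  y1, y2, y3 ≥ 0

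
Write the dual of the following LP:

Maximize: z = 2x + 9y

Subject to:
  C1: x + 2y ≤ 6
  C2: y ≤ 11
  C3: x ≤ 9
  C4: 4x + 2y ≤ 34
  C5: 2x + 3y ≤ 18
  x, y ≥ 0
Minimize: z = 6y1 + 11y2 + 9y3 + 34y4 + 18y5

Subject to:
  C1: -y1 - y3 - 4y4 - 2y5 ≤ -2
  C2: -2y1 - y2 - 2y4 - 3y5 ≤ -9
  y1, y2, y3, y4, y5 ≥ 0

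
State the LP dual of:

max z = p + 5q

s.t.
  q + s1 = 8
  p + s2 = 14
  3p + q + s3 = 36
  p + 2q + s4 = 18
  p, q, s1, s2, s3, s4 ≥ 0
Minimize: z = 8y1 + 14y2 + 36y3 + 18y4

Subject to:
  C1: -y2 - 3y3 - y4 ≤ -1
  C2: -y1 - y3 - 2y4 ≤ -5
  y1, y2, y3, y4 ≥ 0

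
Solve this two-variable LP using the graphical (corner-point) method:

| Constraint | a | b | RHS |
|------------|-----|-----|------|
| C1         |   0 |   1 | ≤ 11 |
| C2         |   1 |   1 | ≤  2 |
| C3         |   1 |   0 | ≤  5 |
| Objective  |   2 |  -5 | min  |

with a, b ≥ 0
Each vertex is the intersection of two constraint boundaries that also satisfies all remaining constraints:
  a = 0 and b = 0 → (0, 0)
  a + b = 2 and b = 0 → (2, 0)
  a + b = 2 and a = 0 → (0, 2)

Evaluating z = 2a - 5b at each vertex:
  (0, 0): z = 0
  (2, 0): z = 4
  (0, 2): z = -10

The minimum is at (0, 2) with z = -10.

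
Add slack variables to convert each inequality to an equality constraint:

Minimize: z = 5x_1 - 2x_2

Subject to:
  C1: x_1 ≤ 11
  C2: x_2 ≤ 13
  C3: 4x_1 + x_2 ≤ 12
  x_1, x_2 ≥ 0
min z = 5x_1 - 2x_2

s.t.
  x_1 + s1 = 11
  x_2 + s2 = 13
  4x_1 + x_2 + s3 = 12
  x_1, x_2, s1, s2, s3 ≥ 0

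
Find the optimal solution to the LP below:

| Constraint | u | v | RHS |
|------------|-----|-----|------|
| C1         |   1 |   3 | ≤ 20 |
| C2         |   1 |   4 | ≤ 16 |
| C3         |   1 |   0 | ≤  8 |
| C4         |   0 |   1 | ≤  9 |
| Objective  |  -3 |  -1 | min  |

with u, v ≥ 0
Each vertex is the intersection of two constraint boundaries that also satisfies all remaining constraints:
  u = 0 and v = 0 → (0, 0)
  u = 8 and v = 0 → (8, 0)
  u + 4v = 16 and u = 8 → (8, 2)
  u + 4v = 16 and u = 0 → (0, 4)

Evaluating z = -3u - v at each vertex:
  (0, 0): z = 0
  (8, 0): z = -24
  (8, 2): z = -26
  (0, 4): z = -4

The minimum is at (8, 2) with z = -26.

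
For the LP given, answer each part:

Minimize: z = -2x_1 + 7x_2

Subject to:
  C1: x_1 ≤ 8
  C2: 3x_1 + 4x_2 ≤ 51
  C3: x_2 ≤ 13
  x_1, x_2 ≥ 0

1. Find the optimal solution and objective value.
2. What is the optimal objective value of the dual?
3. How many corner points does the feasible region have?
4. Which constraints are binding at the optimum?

1. x_1 = 8, x_2 = 0, z = -16
2. -16 (by strong duality, equal to the primal optimum)
3. 4
4. C1, x_2 ≥ 0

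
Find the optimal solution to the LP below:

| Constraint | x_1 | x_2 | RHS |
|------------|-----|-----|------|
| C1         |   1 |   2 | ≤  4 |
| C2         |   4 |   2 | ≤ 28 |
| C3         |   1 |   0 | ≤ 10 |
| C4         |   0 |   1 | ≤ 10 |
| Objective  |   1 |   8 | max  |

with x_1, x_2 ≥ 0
Each vertex is the intersection of two constraint boundaries that also satisfies all remaining constraints:
  x_1 = 0 and x_2 = 0 → (0, 0)
  x_1 + 2x_2 = 4 and x_2 = 0 → (4, 0)
  x_1 + 2x_2 = 4 and x_1 = 0 → (0, 2)

Evaluating z = x_1 + 8x_2 at each vertex:
  (0, 0): z = 0
  (4, 0): z = 4
  (0, 2): z = 16

The maximum is at (0, 2) with z = 16.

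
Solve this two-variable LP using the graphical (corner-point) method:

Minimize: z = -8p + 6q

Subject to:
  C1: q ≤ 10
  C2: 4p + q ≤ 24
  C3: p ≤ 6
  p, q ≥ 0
Each vertex is the intersection of two constraint boundaries that also satisfies all remaining constraints:
  p = 0 and q = 0 → (0, 0)
  4p + q = 24 and p = 6 → (6, 0)
  q = 10 and 4p + q = 24 → (3.5, 10)
  q = 10 and p = 0 → (0, 10)

Evaluating z = -8p + 6q at each vertex:
  (0, 0): z = 0
  (6, 0): z = -48
  (3.5, 10): z = 32
  (0, 10): z = 60

The minimum is at (6, 0) with z = -48.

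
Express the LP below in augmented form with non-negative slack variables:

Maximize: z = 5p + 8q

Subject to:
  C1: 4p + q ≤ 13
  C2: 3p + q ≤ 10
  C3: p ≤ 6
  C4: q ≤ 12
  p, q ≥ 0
max z = 5p + 8q

s.t.
  4p + q + s1 = 13
  3p + q + s2 = 10
  p + s3 = 6
  q + s4 = 12
  p, q, s1, s2, s3, s4 ≥ 0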